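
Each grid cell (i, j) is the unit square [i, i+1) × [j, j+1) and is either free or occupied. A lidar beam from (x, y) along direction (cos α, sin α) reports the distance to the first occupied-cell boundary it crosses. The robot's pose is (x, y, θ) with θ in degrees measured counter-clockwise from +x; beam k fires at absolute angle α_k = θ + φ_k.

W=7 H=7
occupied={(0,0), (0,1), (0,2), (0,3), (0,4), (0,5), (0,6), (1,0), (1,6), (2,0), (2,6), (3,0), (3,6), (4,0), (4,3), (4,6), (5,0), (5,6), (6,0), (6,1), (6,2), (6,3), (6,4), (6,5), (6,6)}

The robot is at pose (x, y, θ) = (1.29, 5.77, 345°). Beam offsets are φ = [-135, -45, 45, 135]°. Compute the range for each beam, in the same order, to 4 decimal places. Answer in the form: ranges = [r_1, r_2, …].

beam 1: φ=-135°, α=210°
  dir = (cos 210°, sin 210°) = (-0.8660, -0.5000); from cell (1,5)
  next x-line at t=0.3349, next y-line at t=1.5400; Δt_x=1.1547, Δt_y=2.0000
    x: enter (0,5) at t=0.3349 ← occupied
  → r_1 = 0.3349
beam 2: φ=-45°, α=300°
  dir = (cos 300°, sin 300°) = (0.5000, -0.8660); from cell (1,5)
  next x-line at t=1.4200, next y-line at t=0.8891; Δt_x=2.0000, Δt_y=1.1547
    y: enter (1,4) at t=0.8891
    x: enter (2,4) at t=1.4200
    y: enter (2,3) at t=2.0438
    y: enter (2,2) at t=3.1985
    x: enter (3,2) at t=3.4200
    y: enter (3,1) at t=4.3532
    x: enter (4,1) at t=5.4200
    y: enter (4,0) at t=5.5079 ← occupied
  → r_2 = 5.5079
beam 3: φ=45°, α=30°
  dir = (cos 30°, sin 30°) = (0.8660, 0.5000); from cell (1,5)
  next x-line at t=0.8198, next y-line at t=0.4600; Δt_x=1.1547, Δt_y=2.0000
    y: enter (1,6) at t=0.4600 ← occupied
  → r_3 = 0.4600
beam 4: φ=135°, α=120°
  dir = (cos 120°, sin 120°) = (-0.5000, 0.8660); from cell (1,5)
  next x-line at t=0.5800, next y-line at t=0.2656; Δt_x=2.0000, Δt_y=1.1547
    y: enter (1,6) at t=0.2656 ← occupied
  → r_4 = 0.2656

ranges = [0.3349, 5.5079, 0.4600, 0.2656]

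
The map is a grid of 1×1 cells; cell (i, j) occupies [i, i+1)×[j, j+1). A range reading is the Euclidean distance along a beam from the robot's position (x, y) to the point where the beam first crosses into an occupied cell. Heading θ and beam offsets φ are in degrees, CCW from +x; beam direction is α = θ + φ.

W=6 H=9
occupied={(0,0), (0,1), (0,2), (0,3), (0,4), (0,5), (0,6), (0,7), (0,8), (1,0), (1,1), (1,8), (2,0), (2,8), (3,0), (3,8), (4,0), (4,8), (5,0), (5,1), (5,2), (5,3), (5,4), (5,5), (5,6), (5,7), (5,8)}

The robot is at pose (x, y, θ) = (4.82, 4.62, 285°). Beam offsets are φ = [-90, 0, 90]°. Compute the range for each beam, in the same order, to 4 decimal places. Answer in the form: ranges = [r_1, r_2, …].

beam 1: φ=-90°, α=195°
  cosα=-0.9659 sinα=-0.2588 | (4,4) | tMaxX 0.8489 tMaxY 2.3955 | tΔX 1.0353 tΔY 3.8637
    t=0.8489 [x] (3,4)
    t=1.8842 [x] (2,4)
    t=2.3955 [y] (2,3)
    t=2.9195 [x] (1,3)
    t=3.9548 [x] (0,3) — stop
  → r_1 = 3.9548
beam 2: φ=0°, α=285°
  cosα=0.2588 sinα=-0.9659 | (4,4) | tMaxX 0.6955 tMaxY 0.6419 | tΔX 3.8637 tΔY 1.0353
    t=0.6419 [y] (4,3)
    t=0.6955 [x] (5,3) — stop
  → r_2 = 0.6955
beam 3: φ=90°, α=15°
  cosα=0.9659 sinα=0.2588 | (4,4) | tMaxX 0.1863 tMaxY 1.4682 | tΔX 1.0353 tΔY 3.8637
    t=0.1863 [x] (5,4) — stop
  → r_3 = 0.1863

ranges = [3.9548, 0.6955, 0.1863]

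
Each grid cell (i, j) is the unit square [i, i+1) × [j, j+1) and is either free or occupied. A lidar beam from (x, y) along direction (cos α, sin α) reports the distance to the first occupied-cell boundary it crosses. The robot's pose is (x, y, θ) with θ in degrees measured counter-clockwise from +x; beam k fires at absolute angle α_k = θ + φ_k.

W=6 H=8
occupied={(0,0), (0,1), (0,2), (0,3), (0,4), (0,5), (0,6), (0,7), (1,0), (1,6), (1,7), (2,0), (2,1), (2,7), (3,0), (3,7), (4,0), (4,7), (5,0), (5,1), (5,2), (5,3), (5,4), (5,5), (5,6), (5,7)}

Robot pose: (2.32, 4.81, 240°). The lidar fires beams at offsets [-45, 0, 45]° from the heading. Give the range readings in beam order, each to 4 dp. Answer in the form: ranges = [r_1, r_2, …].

ranges = [1.3666, 2.6400, 3.9444]

beam 1: φ=-45°, α=195°
  dir = (cos 195°, sin 195°) = (-0.9659, -0.2588); from cell (2,4)
  next x-line at t=0.3313, next y-line at t=3.1296; Δt_x=1.0353, Δt_y=3.8637
    x: enter (1,4) at t=0.3313
    x: enter (0,4) at t=1.3666 ← occupied
  → r_1 = 1.3666
beam 2: φ=0°, α=240°
  dir = (cos 240°, sin 240°) = (-0.5000, -0.8660); from cell (2,4)
  next x-line at t=0.6400, next y-line at t=0.9353; Δt_x=2.0000, Δt_y=1.1547
    x: enter (1,4) at t=0.6400
    y: enter (1,3) at t=0.9353
    y: enter (1,2) at t=2.0900
    x: enter (0,2) at t=2.6400 ← occupied
  → r_2 = 2.6400
beam 3: φ=45°, α=285°
  dir = (cos 285°, sin 285°) = (0.2588, -0.9659); from cell (2,4)
  next x-line at t=2.6273, next y-line at t=0.8386; Δt_x=3.8637, Δt_y=1.0353
    y: enter (2,3) at t=0.8386
    y: enter (2,2) at t=1.8738
    x: enter (3,2) at t=2.6273
    y: enter (3,1) at t=2.9091
    y: enter (3,0) at t=3.9444 ← occupied
  → r_3 = 3.9444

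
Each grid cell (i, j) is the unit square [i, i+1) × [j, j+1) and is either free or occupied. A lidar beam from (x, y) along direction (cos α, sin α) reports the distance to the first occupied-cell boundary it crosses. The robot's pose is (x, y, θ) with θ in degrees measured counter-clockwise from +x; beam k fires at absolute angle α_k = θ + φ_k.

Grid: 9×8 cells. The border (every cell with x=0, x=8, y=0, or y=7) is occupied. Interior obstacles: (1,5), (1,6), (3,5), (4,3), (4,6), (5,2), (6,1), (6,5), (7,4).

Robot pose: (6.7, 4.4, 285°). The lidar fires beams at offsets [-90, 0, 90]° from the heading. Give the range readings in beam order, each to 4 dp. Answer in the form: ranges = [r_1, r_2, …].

beam 1: φ=-90°, α=195°
  d=(-0.9659,-0.2588)  start (6,4)  tX=0.7247 tY=1.5455  stride 1/|dx|=1.0353 1/|dy|=3.8637
    cross x-line → (5,4), t=0.7247
    cross y-line → (5,3), t=1.5455
    cross x-line → (4,3), t=1.7600 (wall)
  → r_1 = 1.7600
beam 2: φ=0°, α=285°
  d=(0.2588,-0.9659)  start (6,4)  tX=1.1591 tY=0.4141  stride 1/|dx|=3.8637 1/|dy|=1.0353
    cross y-line → (6,3), t=0.4141
    cross x-line → (7,3), t=1.1591
    cross y-line → (7,2), t=1.4494
    cross y-line → (7,1), t=2.4847
    cross y-line → (7,0), t=3.5199 (wall)
  → r_2 = 3.5199
beam 3: φ=90°, α=15°
  d=(0.9659,0.2588)  start (6,4)  tX=0.3106 tY=2.3182  stride 1/|dx|=1.0353 1/|dy|=3.8637
    cross x-line → (7,4), t=0.3106 (wall)
  → r_3 = 0.3106

ranges = [1.7600, 3.5199, 0.3106]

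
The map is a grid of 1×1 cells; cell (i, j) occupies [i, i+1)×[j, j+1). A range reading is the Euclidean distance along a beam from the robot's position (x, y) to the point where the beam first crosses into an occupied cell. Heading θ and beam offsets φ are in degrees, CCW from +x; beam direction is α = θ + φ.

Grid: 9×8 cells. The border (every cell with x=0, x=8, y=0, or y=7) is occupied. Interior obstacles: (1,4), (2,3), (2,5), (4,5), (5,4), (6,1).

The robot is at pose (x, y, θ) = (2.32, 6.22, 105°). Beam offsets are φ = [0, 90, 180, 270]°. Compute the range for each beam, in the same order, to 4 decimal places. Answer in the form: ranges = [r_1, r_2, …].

beam 1: φ=0°, α=105°
  d=(-0.2588,0.9659)  start (2,6)  tX=1.2364 tY=0.8075  stride 1/|dx|=3.8637 1/|dy|=1.0353
    cross y-line → (2,7), t=0.8075 (wall)
  → r_1 = 0.8075
beam 2: φ=90°, α=195°
  d=(-0.9659,-0.2588)  start (2,6)  tX=0.3313 tY=0.8500  stride 1/|dx|=1.0353 1/|dy|=3.8637
    cross x-line → (1,6), t=0.3313
    cross y-line → (1,5), t=0.8500
    cross x-line → (0,5), t=1.3666 (wall)
  → r_2 = 1.3666
beam 3: φ=180°, α=285°
  d=(0.2588,-0.9659)  start (2,6)  tX=2.6273 tY=0.2278  stride 1/|dx|=3.8637 1/|dy|=1.0353
    cross y-line → (2,5), t=0.2278 (wall)
  → r_3 = 0.2278
beam 4: φ=270°, α=15°
  d=(0.9659,0.2588)  start (2,6)  tX=0.7040 tY=3.0137  stride 1/|dx|=1.0353 1/|dy|=3.8637
    cross x-line → (3,6), t=0.7040
    cross x-line → (4,6), t=1.7393
    cross x-line → (5,6), t=2.7745
    cross y-line → (5,7), t=3.0137 (wall)
  → r_4 = 3.0137

ranges = [0.8075, 1.3666, 0.2278, 3.0137]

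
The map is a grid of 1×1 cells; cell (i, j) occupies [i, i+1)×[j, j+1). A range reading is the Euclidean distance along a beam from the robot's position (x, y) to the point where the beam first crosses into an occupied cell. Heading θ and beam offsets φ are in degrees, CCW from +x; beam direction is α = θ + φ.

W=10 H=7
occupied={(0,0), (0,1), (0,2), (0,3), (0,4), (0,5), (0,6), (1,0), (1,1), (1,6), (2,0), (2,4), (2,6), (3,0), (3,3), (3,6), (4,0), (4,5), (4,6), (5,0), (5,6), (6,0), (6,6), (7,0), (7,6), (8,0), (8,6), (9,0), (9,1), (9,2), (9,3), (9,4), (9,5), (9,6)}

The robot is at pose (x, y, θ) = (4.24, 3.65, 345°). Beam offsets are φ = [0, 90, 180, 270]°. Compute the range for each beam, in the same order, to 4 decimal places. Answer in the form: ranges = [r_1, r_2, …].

ranges = [4.9279, 1.3976, 0.2485, 2.7435]

beam 1: φ=0°, α=345°
  d=(0.9659,-0.2588)  start (4,3)  tX=0.7868 tY=2.5114  stride 1/|dx|=1.0353 1/|dy|=3.8637
    cross x-line → (5,3), t=0.7868
    cross x-line → (6,3), t=1.8221
    cross y-line → (6,2), t=2.5114
    cross x-line → (7,2), t=2.8574
    cross x-line → (8,2), t=3.8926
    cross x-line → (9,2), t=4.9279 (wall)
  → r_1 = 4.9279
beam 2: φ=90°, α=75°
  d=(0.2588,0.9659)  start (4,3)  tX=2.9364 tY=0.3623  stride 1/|dx|=3.8637 1/|dy|=1.0353
    cross y-line → (4,4), t=0.3623
    cross y-line → (4,5), t=1.3976 (wall)
  → r_2 = 1.3976
beam 3: φ=180°, α=165°
  d=(-0.9659,0.2588)  start (4,3)  tX=0.2485 tY=1.3523  stride 1/|dx|=1.0353 1/|dy|=3.8637
    cross x-line → (3,3), t=0.2485 (wall)
  → r_3 = 0.2485
beam 4: φ=270°, α=255°
  d=(-0.2588,-0.9659)  start (4,3)  tX=0.9273 tY=0.6729  stride 1/|dx|=3.8637 1/|dy|=1.0353
    cross y-line → (4,2), t=0.6729
    cross x-line → (3,2), t=0.9273
    cross y-line → (3,1), t=1.7082
    cross y-line → (3,0), t=2.7435 (wall)
  → r_4 = 2.7435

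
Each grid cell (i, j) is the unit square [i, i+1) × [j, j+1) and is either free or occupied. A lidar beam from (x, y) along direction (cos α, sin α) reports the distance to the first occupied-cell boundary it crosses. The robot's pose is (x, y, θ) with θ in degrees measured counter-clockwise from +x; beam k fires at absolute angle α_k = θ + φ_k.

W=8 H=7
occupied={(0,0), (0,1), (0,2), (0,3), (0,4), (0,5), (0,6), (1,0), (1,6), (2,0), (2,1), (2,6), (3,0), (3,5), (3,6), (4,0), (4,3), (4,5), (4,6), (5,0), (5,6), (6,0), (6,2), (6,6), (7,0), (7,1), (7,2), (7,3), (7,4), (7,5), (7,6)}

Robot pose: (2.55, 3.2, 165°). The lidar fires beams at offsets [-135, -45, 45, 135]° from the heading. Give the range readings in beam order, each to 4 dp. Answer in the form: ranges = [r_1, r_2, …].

beam 1: φ=-135°, α=30°
  direction (0.8660, 0.5000); cell (2,3); t to first gridline: x 0.5196, y 1.6000 (then +1.1547 / +2.0000)
    (3,3) via x @ 0.5196
    (3,4) via y @ 1.6000
    (4,4) via x @ 1.6743
    (5,4) via x @ 2.8290
    (5,5) via y @ 3.6000
    (6,5) via x @ 3.9837
    (7,5) via x @ 5.1384  # hit
  → r_1 = 5.1384
beam 2: φ=-45°, α=120°
  direction (-0.5000, 0.8660); cell (2,3); t to first gridline: x 1.1000, y 0.9238 (then +2.0000 / +1.1547)
    (2,4) via y @ 0.9238
    (1,4) via x @ 1.1000
    (1,5) via y @ 2.0785
    (0,5) via x @ 3.1000  # hit
  → r_2 = 3.1000
beam 3: φ=45°, α=210°
  direction (-0.8660, -0.5000); cell (2,3); t to first gridline: x 0.6351, y 0.4000 (then +1.1547 / +2.0000)
    (2,2) via y @ 0.4000
    (1,2) via x @ 0.6351
    (0,2) via x @ 1.7898  # hit
  → r_3 = 1.7898
beam 4: φ=135°, α=300°
  direction (0.5000, -0.8660); cell (2,3); t to first gridline: x 0.9000, y 0.2309 (then +2.0000 / +1.1547)
    (2,2) via y @ 0.2309
    (3,2) via x @ 0.9000
    (3,1) via y @ 1.3856
    (3,0) via y @ 2.5403  # hit
  → r_4 = 2.5403

ranges = [5.1384, 3.1000, 1.7898, 2.5403]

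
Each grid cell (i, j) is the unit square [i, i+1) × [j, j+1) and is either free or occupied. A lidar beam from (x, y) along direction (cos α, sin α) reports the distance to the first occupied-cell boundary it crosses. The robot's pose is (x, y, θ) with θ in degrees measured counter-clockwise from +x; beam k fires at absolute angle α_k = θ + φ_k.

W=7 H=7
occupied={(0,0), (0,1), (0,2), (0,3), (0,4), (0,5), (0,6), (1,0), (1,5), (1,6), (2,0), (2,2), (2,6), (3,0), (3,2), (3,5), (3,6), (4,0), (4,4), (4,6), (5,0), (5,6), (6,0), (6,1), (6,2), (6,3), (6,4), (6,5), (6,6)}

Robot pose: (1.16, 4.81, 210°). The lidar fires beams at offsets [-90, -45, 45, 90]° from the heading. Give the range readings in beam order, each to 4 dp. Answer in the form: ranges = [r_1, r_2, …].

ranges = [0.2194, 0.1656, 0.6182, 2.0900]

beam 1: φ=-90°, α=120°
  dir = (cos 120°, sin 120°) = (-0.5000, 0.8660); from cell (1,4)
  next x-line at t=0.3200, next y-line at t=0.2194; Δt_x=2.0000, Δt_y=1.1547
    y: enter (1,5) at t=0.2194 ← occupied
  → r_1 = 0.2194
beam 2: φ=-45°, α=165°
  dir = (cos 165°, sin 165°) = (-0.9659, 0.2588); from cell (1,4)
  next x-line at t=0.1656, next y-line at t=0.7341; Δt_x=1.0353, Δt_y=3.8637
    x: enter (0,4) at t=0.1656 ← occupied
  → r_2 = 0.1656
beam 3: φ=45°, α=255°
  dir = (cos 255°, sin 255°) = (-0.2588, -0.9659); from cell (1,4)
  next x-line at t=0.6182, next y-line at t=0.8386; Δt_x=3.8637, Δt_y=1.0353
    x: enter (0,4) at t=0.6182 ← occupied
  → r_3 = 0.6182
beam 4: φ=90°, α=300°
  dir = (cos 300°, sin 300°) = (0.5000, -0.8660); from cell (1,4)
  next x-line at t=1.6800, next y-line at t=0.9353; Δt_x=2.0000, Δt_y=1.1547
    y: enter (1,3) at t=0.9353
    x: enter (2,3) at t=1.6800
    y: enter (2,2) at t=2.0900 ← occupied
  → r_4 = 2.0900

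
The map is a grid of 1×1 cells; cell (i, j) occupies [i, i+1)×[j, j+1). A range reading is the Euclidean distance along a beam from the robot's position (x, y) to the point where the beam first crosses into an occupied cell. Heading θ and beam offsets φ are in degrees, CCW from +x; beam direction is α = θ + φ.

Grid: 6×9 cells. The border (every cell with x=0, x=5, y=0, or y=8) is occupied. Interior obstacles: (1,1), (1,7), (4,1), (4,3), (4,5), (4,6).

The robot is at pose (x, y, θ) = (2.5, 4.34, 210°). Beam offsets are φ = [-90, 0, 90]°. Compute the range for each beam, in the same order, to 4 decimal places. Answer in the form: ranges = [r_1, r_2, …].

beam 1: φ=-90°, α=120°
  d=(-0.5000,0.8660)  start (2,4)  tX=1.0000 tY=0.7621  stride 1/|dx|=2.0000 1/|dy|=1.1547
    cross y-line → (2,5), t=0.7621
    cross x-line → (1,5), t=1.0000
    cross y-line → (1,6), t=1.9168
    cross x-line → (0,6), t=3.0000 (wall)
  → r_1 = 3.0000
beam 2: φ=0°, α=210°
  d=(-0.8660,-0.5000)  start (2,4)  tX=0.5774 tY=0.6800  stride 1/|dx|=1.1547 1/|dy|=2.0000
    cross x-line → (1,4), t=0.5774
    cross y-line → (1,3), t=0.6800
    cross x-line → (0,3), t=1.7321 (wall)
  → r_2 = 1.7321
beam 3: φ=90°, α=300°
  d=(0.5000,-0.8660)  start (2,4)  tX=1.0000 tY=0.3926  stride 1/|dx|=2.0000 1/|dy|=1.1547
    cross y-line → (2,3), t=0.3926
    cross x-line → (3,3), t=1.0000
    cross y-line → (3,2), t=1.5473
    cross y-line → (3,1), t=2.7020
    cross x-line → (4,1), t=3.0000 (wall)
  → r_3 = 3.0000

ranges = [3.0000, 1.7321, 3.0000]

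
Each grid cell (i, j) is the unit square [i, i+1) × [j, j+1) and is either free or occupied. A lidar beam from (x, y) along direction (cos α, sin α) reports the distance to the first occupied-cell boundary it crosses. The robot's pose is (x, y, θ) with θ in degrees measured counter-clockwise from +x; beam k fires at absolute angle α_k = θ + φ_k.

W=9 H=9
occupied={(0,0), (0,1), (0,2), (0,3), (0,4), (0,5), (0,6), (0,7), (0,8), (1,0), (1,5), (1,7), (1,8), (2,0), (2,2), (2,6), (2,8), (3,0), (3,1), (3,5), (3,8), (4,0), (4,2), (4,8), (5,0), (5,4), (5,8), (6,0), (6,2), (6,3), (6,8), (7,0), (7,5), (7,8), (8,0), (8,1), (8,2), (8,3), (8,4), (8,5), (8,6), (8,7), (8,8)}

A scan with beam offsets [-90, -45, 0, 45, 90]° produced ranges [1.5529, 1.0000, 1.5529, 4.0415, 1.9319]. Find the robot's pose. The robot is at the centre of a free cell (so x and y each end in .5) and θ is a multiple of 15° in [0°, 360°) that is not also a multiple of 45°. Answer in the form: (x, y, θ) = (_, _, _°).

The pose lattice has 38·16 = 608 candidates. Test each by forward raycasting.
  (2.5, 1.5, 255°): beam 3 = 0.5176 ≠ 1.5529 ✗
  (4.5, 7.5, 255°): beam 1 = 1.9319 ≠ 1.5529 ✗
  (4.5, 1.5, 285°): beam 1 = 0.5176 ≠ 1.5529 ✗
  …
  (3.5, 7.5, 285°): r_1=1.5529, r_2=1.0000, r_3=1.5529, r_4=4.0415, r_5=1.9319 — all match ✓
No second candidate reproduces the full scan.

(x, y, θ) = (3.5, 7.5, 285°)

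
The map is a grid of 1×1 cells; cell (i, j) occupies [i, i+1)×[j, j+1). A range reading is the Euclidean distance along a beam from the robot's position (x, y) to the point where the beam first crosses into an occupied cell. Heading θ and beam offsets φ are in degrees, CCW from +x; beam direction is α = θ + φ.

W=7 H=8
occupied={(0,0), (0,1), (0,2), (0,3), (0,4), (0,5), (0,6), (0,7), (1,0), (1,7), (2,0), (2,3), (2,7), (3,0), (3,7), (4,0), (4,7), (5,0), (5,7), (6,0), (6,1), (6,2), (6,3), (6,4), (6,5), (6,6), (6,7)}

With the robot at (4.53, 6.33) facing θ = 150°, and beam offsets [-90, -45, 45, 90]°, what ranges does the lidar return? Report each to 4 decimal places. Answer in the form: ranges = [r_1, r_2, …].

ranges = [0.7736, 0.6936, 3.6545, 3.0600]

beam 1: φ=-90°, α=60°
  d=(0.5000,0.8660)  start (4,6)  tX=0.9400 tY=0.7736  stride 1/|dx|=2.0000 1/|dy|=1.1547
    cross y-line → (4,7), t=0.7736 (wall)
  → r_1 = 0.7736
beam 2: φ=-45°, α=105°
  d=(-0.2588,0.9659)  start (4,6)  tX=2.0478 tY=0.6936  stride 1/|dx|=3.8637 1/|dy|=1.0353
    cross y-line → (4,7), t=0.6936 (wall)
  → r_2 = 0.6936
beam 3: φ=45°, α=195°
  d=(-0.9659,-0.2588)  start (4,6)  tX=0.5487 tY=1.2750  stride 1/|dx|=1.0353 1/|dy|=3.8637
    cross x-line → (3,6), t=0.5487
    cross y-line → (3,5), t=1.2750
    cross x-line → (2,5), t=1.5840
    cross x-line → (1,5), t=2.6192
    cross x-line → (0,5), t=3.6545 (wall)
  → r_3 = 3.6545
beam 4: φ=90°, α=240°
  d=(-0.5000,-0.8660)  start (4,6)  tX=1.0600 tY=0.3811  stride 1/|dx|=2.0000 1/|dy|=1.1547
    cross y-line → (4,5), t=0.3811
    cross x-line → (3,5), t=1.0600
    cross y-line → (3,4), t=1.5358
    cross y-line → (3,3), t=2.6905
    cross x-line → (2,3), t=3.0600 (wall)
  → r_4 = 3.0600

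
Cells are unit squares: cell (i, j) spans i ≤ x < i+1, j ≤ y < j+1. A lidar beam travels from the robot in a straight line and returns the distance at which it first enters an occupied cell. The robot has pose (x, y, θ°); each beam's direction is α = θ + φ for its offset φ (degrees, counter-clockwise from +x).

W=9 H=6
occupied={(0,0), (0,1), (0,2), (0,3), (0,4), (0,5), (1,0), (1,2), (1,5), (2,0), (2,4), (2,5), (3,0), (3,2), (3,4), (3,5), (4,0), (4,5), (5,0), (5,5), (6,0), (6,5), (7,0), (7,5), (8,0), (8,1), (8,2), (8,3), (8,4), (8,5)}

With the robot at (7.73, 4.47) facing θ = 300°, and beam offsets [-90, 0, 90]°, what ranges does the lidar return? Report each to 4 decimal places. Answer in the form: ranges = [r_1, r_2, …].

ranges = [4.3070, 0.5400, 0.3118]

beam 1: φ=-90°, α=210°
  cosα=-0.8660 sinα=-0.5000 | (7,4) | tMaxX 0.8429 tMaxY 0.9400 | tΔX 1.1547 tΔY 2.0000
    t=0.8429 [x] (6,4)
    t=0.9400 [y] (6,3)
    t=1.9976 [x] (5,3)
    t=2.9400 [y] (5,2)
    t=3.1523 [x] (4,2)
    t=4.3070 [x] (3,2) — stop
  → r_1 = 4.3070
beam 2: φ=0°, α=300°
  cosα=0.5000 sinα=-0.8660 | (7,4) | tMaxX 0.5400 tMaxY 0.5427 | tΔX 2.0000 tΔY 1.1547
    t=0.5400 [x] (8,4) — stop
  → r_2 = 0.5400
beam 3: φ=90°, α=30°
  cosα=0.8660 sinα=0.5000 | (7,4) | tMaxX 0.3118 tMaxY 1.0600 | tΔX 1.1547 tΔY 2.0000
    t=0.3118 [x] (8,4) — stop
  → r_3 = 0.3118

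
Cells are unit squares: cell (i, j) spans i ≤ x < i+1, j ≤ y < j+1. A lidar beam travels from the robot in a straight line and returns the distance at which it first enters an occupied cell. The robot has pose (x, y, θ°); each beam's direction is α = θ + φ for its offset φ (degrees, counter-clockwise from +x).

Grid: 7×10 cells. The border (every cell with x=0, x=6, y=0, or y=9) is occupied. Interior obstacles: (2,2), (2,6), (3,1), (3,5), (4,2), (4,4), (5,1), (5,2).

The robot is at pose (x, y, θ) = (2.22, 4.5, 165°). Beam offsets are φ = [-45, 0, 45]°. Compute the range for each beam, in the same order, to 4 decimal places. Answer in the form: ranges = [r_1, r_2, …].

ranges = [2.4400, 1.2630, 1.4087]

beam 1: φ=-45°, α=120°
  cosα=-0.5000 sinα=0.8660 | (2,4) | tMaxX 0.4400 tMaxY 0.5774 | tΔX 2.0000 tΔY 1.1547
    t=0.4400 [x] (1,4)
    t=0.5774 [y] (1,5)
    t=1.7321 [y] (1,6)
    t=2.4400 [x] (0,6) — stop
  → r_1 = 2.4400
beam 2: φ=0°, α=165°
  cosα=-0.9659 sinα=0.2588 | (2,4) | tMaxX 0.2278 tMaxY 1.9319 | tΔX 1.0353 tΔY 3.8637
    t=0.2278 [x] (1,4)
    t=1.2630 [x] (0,4) — stop
  → r_2 = 1.2630
beam 3: φ=45°, α=210°
  cosα=-0.8660 sinα=-0.5000 | (2,4) | tMaxX 0.2540 tMaxY 1.0000 | tΔX 1.1547 tΔY 2.0000
    t=0.2540 [x] (1,4)
    t=1.0000 [y] (1,3)
    t=1.4087 [x] (0,3) — stop
  → r_3 = 1.4087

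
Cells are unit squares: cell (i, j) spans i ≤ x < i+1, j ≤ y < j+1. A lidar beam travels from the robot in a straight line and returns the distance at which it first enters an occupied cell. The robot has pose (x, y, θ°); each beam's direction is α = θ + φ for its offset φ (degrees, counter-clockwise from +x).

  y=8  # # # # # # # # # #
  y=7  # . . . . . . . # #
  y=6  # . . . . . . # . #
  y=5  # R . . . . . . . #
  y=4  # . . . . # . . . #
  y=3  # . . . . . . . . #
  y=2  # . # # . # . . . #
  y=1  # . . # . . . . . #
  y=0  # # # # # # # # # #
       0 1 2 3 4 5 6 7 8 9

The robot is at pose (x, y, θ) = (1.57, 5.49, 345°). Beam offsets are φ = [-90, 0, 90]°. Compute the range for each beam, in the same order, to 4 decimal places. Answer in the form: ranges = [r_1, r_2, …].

ranges = [2.2023, 3.5510, 2.5985]

beam 1: φ=-90°, α=255°
  d=(-0.2588,-0.9659)  start (1,5)  tX=2.2023 tY=0.5073  stride 1/|dx|=3.8637 1/|dy|=1.0353
    cross y-line → (1,4), t=0.5073
    cross y-line → (1,3), t=1.5426
    cross x-line → (0,3), t=2.2023 (wall)
  → r_1 = 2.2023
beam 2: φ=0°, α=345°
  d=(0.9659,-0.2588)  start (1,5)  tX=0.4452 tY=1.8932  stride 1/|dx|=1.0353 1/|dy|=3.8637
    cross x-line → (2,5), t=0.4452
    cross x-line → (3,5), t=1.4804
    cross y-line → (3,4), t=1.8932
    cross x-line → (4,4), t=2.5157
    cross x-line → (5,4), t=3.5510 (wall)
  → r_2 = 3.5510
beam 3: φ=90°, α=75°
  d=(0.2588,0.9659)  start (1,5)  tX=1.6614 tY=0.5280  stride 1/|dx|=3.8637 1/|dy|=1.0353
    cross y-line → (1,6), t=0.5280
    cross y-line → (1,7), t=1.5633
    cross x-line → (2,7), t=1.6614
    cross y-line → (2,8), t=2.5985 (wall)
  → r_3 = 2.5985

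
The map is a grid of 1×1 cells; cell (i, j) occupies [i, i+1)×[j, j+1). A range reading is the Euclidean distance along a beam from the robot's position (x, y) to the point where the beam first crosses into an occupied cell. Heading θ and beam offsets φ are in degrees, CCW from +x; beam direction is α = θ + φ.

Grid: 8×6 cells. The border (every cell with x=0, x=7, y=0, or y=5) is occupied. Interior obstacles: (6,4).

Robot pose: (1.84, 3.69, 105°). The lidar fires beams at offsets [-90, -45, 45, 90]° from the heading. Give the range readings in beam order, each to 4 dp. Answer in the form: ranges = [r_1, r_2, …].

ranges = [4.3067, 1.5127, 0.9699, 0.8696]

beam 1: φ=-90°, α=15°
  cosα=0.9659 sinα=0.2588 | (1,3) | tMaxX 0.1656 tMaxY 1.1977 | tΔX 1.0353 tΔY 3.8637
    t=0.1656 [x] (2,3)
    t=1.1977 [y] (2,4)
    t=1.2009 [x] (3,4)
    t=2.2362 [x] (4,4)
    t=3.2715 [x] (5,4)
    t=4.3067 [x] (6,4) — stop
  → r_1 = 4.3067
beam 2: φ=-45°, α=60°
  cosα=0.5000 sinα=0.8660 | (1,3) | tMaxX 0.3200 tMaxY 0.3580 | tΔX 2.0000 tΔY 1.1547
    t=0.3200 [x] (2,3)
    t=0.3580 [y] (2,4)
    t=1.5127 [y] (2,5) — stop
  → r_2 = 1.5127
beam 3: φ=45°, α=150°
  cosα=-0.8660 sinα=0.5000 | (1,3) | tMaxX 0.9699 tMaxY 0.6200 | tΔX 1.1547 tΔY 2.0000
    t=0.6200 [y] (1,4)
    t=0.9699 [x] (0,4) — stop
  → r_3 = 0.9699
beam 4: φ=90°, α=195°
  cosα=-0.9659 sinα=-0.2588 | (1,3) | tMaxX 0.8696 tMaxY 2.6660 | tΔX 1.0353 tΔY 3.8637
    t=0.8696 [x] (0,3) — stop
  → r_4 = 0.8696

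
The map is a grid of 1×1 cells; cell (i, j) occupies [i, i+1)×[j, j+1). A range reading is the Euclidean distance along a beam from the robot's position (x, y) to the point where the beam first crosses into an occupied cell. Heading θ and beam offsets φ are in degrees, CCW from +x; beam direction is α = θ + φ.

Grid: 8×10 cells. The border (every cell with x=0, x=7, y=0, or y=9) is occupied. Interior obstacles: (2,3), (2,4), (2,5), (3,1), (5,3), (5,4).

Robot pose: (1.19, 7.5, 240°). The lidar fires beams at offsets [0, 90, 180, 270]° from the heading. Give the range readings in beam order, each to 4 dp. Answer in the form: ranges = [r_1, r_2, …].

ranges = [0.3800, 5.0000, 1.7321, 0.2194]

beam 1: φ=0°, α=240°
  direction (-0.5000, -0.8660); cell (1,7); t to first gridline: x 0.3800, y 0.5774 (then +2.0000 / +1.1547)
    (0,7) via x @ 0.3800  # hit
  → r_1 = 0.3800
beam 2: φ=90°, α=330°
  direction (0.8660, -0.5000); cell (1,7); t to first gridline: x 0.9353, y 1.0000 (then +1.1547 / +2.0000)
    (2,7) via x @ 0.9353
    (2,6) via y @ 1.0000
    (3,6) via x @ 2.0900
    (3,5) via y @ 3.0000
    (4,5) via x @ 3.2447
    (5,5) via x @ 4.3994
    (5,4) via y @ 5.0000  # hit
  → r_2 = 5.0000
beam 3: φ=180°, α=60°
  direction (0.5000, 0.8660); cell (1,7); t to first gridline: x 1.6200, y 0.5774 (then +2.0000 / +1.1547)
    (1,8) via y @ 0.5774
    (2,8) via x @ 1.6200
    (2,9) via y @ 1.7321  # hit
  → r_3 = 1.7321
beam 4: φ=270°, α=150°
  direction (-0.8660, 0.5000); cell (1,7); t to first gridline: x 0.2194, y 1.0000 (then +1.1547 / +2.0000)
    (0,7) via x @ 0.2194  # hit
  → r_4 = 0.2194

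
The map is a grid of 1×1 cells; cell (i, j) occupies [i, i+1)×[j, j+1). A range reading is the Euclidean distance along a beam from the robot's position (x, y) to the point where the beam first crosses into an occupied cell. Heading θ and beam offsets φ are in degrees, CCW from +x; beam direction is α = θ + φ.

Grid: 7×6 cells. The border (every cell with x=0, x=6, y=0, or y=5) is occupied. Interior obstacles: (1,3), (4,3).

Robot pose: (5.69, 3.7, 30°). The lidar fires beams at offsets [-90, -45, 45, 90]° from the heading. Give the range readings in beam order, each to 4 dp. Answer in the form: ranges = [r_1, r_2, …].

ranges = [0.6200, 0.3209, 1.1977, 1.5011]

beam 1: φ=-90°, α=300°
  cosα=0.5000 sinα=-0.8660 | (5,3) | tMaxX 0.6200 tMaxY 0.8083 | tΔX 2.0000 tΔY 1.1547
    t=0.6200 [x] (6,3) — stop
  → r_1 = 0.6200
beam 2: φ=-45°, α=345°
  cosα=0.9659 sinα=-0.2588 | (5,3) | tMaxX 0.3209 tMaxY 2.7046 | tΔX 1.0353 tΔY 3.8637
    t=0.3209 [x] (6,3) — stop
  → r_2 = 0.3209
beam 3: φ=45°, α=75°
  cosα=0.2588 sinα=0.9659 | (5,3) | tMaxX 1.1977 tMaxY 0.3106 | tΔX 3.8637 tΔY 1.0353
    t=0.3106 [y] (5,4)
    t=1.1977 [x] (6,4) — stop
  → r_3 = 1.1977
beam 4: φ=90°, α=120°
  cosα=-0.5000 sinα=0.8660 | (5,3) | tMaxX 1.3800 tMaxY 0.3464 | tΔX 2.0000 tΔY 1.1547
    t=0.3464 [y] (5,4)
    t=1.3800 [x] (4,4)
    t=1.5011 [y] (4,5) — stop
  → r_4 = 1.5011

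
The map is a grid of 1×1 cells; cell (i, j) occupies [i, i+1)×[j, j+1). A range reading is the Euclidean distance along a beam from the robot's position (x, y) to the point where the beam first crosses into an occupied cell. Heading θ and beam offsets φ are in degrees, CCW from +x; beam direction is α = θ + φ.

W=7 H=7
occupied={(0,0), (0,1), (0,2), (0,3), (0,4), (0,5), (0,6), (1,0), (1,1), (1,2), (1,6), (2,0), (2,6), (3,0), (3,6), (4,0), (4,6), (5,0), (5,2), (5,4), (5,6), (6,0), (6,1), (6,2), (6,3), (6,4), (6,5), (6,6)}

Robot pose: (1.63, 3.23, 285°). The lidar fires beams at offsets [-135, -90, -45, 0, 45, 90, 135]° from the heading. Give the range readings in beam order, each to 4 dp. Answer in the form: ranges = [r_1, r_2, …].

beam 1: φ=-135°, α=150°
  d=(-0.8660,0.5000)  start (1,3)  tX=0.7275 tY=1.5400  stride 1/|dx|=1.1547 1/|dy|=2.0000
    cross x-line → (0,3), t=0.7275 (wall)
  → r_1 = 0.7275
beam 2: φ=-90°, α=195°
  d=(-0.9659,-0.2588)  start (1,3)  tX=0.6522 tY=0.8887  stride 1/|dx|=1.0353 1/|dy|=3.8637
    cross x-line → (0,3), t=0.6522 (wall)
  → r_2 = 0.6522
beam 3: φ=-45°, α=240°
  d=(-0.5000,-0.8660)  start (1,3)  tX=1.2600 tY=0.2656  stride 1/|dx|=2.0000 1/|dy|=1.1547
    cross y-line → (1,2), t=0.2656 (wall)
  → r_3 = 0.2656
beam 4: φ=0°, α=285°
  d=(0.2588,-0.9659)  start (1,3)  tX=1.4296 tY=0.2381  stride 1/|dx|=3.8637 1/|dy|=1.0353
    cross y-line → (1,2), t=0.2381 (wall)
  → r_4 = 0.2381
beam 5: φ=45°, α=330°
  d=(0.8660,-0.5000)  start (1,3)  tX=0.4272 tY=0.4600  stride 1/|dx|=1.1547 1/|dy|=2.0000
    cross x-line → (2,3), t=0.4272
    cross y-line → (2,2), t=0.4600
    cross x-line → (3,2), t=1.5819
    cross y-line → (3,1), t=2.4600
    cross x-line → (4,1), t=2.7366
    cross x-line → (5,1), t=3.8913
    cross y-line → (5,0), t=4.4600 (wall)
  → r_5 = 4.4600
beam 6: φ=90°, α=15°
  d=(0.9659,0.2588)  start (1,3)  tX=0.3831 tY=2.9751  stride 1/|dx|=1.0353 1/|dy|=3.8637
    cross x-line → (2,3), t=0.3831
    cross x-line → (3,3), t=1.4183
    cross x-line → (4,3), t=2.4536
    cross y-line → (4,4), t=2.9751
    cross x-line → (5,4), t=3.4889 (wall)
  → r_6 = 3.4889
beam 7: φ=135°, α=60°
  d=(0.5000,0.8660)  start (1,3)  tX=0.7400 tY=0.8891  stride 1/|dx|=2.0000 1/|dy|=1.1547
    cross x-line → (2,3), t=0.7400
    cross y-line → (2,4), t=0.8891
    cross y-line → (2,5), t=2.0438
    cross x-line → (3,5), t=2.7400
    cross y-line → (3,6), t=3.1985 (wall)
  → r_7 = 3.1985

ranges = [0.7275, 0.6522, 0.2656, 0.2381, 4.4600, 3.4889, 3.1985]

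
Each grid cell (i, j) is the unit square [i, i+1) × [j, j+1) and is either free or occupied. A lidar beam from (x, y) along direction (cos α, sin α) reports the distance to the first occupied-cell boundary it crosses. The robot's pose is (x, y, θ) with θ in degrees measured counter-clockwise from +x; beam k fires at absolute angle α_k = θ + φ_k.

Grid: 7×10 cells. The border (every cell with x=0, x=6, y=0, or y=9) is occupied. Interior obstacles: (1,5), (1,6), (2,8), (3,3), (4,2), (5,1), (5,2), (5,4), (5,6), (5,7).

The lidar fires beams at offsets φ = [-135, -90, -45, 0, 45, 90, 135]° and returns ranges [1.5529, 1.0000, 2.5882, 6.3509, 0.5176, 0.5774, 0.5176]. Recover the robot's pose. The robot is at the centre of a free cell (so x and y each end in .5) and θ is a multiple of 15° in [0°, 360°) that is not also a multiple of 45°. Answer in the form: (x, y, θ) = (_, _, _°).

(x, y, θ) = (4.5, 3.5, 120°)

The pose lattice has 30·16 = 480 candidates. Test each by forward raycasting.
  (4.5, 7.5, 60°): beam 1 = 2.5882 ≠ 1.5529 ✗
  (4.5, 6.5, 210°): beam 1 = 2.5882 ≠ 1.5529 ✗
  (1.5, 2.5, 345°): beam 1 = 0.5774 ≠ 1.5529 ✗
  (3.5, 6.5, 285°): beam 1 = 2.8868 ≠ 1.5529 ✗
  (3.5, 4.5, 345°): beam 1 = 2.8868 ≠ 1.5529 ✗
  …
  (4.5, 3.5, 120°): r_1=1.5529, r_2=1.0000, r_3=2.5882, r_4=6.3509, r_5=0.5176, r_6=0.5774, r_7=0.5176 — all match ✓
No second candidate reproduces the full scan.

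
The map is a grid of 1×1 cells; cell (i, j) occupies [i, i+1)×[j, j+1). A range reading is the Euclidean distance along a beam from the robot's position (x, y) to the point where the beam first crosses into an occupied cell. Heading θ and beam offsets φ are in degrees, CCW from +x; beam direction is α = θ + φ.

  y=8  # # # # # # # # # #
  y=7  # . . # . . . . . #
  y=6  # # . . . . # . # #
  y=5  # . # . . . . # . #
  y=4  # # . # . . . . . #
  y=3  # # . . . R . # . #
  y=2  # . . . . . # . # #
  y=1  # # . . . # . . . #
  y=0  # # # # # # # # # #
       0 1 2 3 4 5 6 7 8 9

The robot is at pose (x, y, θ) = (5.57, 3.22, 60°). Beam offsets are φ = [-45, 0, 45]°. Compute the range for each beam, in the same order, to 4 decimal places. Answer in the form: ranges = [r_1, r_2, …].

beam 1: φ=-45°, α=15°
  direction (0.9659, 0.2588); cell (5,3); t to first gridline: x 0.4452, y 3.0137 (then +1.0353 / +3.8637)
    (6,3) via x @ 0.4452
    (7,3) via x @ 1.4804  # hit
  → r_1 = 1.4804
beam 2: φ=0°, α=60°
  direction (0.5000, 0.8660); cell (5,3); t to first gridline: x 0.8600, y 0.9007 (then +2.0000 / +1.1547)
    (6,3) via x @ 0.8600
    (6,4) via y @ 0.9007
    (6,5) via y @ 2.0554
    (7,5) via x @ 2.8600  # hit
  → r_2 = 2.8600
beam 3: φ=45°, α=105°
  direction (-0.2588, 0.9659); cell (5,3); t to first gridline: x 2.2023, y 0.8075 (then +3.8637 / +1.0353)
    (5,4) via y @ 0.8075
    (5,5) via y @ 1.8428
    (4,5) via x @ 2.2023
    (4,6) via y @ 2.8781
    (4,7) via y @ 3.9133
    (4,8) via y @ 4.9486  # hit
  → r_3 = 4.9486

ranges = [1.4804, 2.8600, 4.9486]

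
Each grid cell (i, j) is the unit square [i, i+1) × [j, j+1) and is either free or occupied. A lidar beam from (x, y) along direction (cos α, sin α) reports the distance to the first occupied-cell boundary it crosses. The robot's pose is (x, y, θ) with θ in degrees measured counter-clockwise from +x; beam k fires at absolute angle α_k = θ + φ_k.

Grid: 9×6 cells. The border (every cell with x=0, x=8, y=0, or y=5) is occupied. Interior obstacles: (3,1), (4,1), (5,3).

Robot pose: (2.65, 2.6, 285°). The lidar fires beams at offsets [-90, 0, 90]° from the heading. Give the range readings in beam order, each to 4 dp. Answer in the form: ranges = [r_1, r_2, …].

beam 1: φ=-90°, α=195°
  direction (-0.9659, -0.2588); cell (2,2); t to first gridline: x 0.6729, y 2.3182 (then +1.0353 / +3.8637)
    (1,2) via x @ 0.6729
    (0,2) via x @ 1.7082  # hit
  → r_1 = 1.7082
beam 2: φ=0°, α=285°
  direction (0.2588, -0.9659); cell (2,2); t to first gridline: x 1.3523, y 0.6212 (then +3.8637 / +1.0353)
    (2,1) via y @ 0.6212
    (3,1) via x @ 1.3523  # hit
  → r_2 = 1.3523
beam 3: φ=90°, α=15°
  direction (0.9659, 0.2588); cell (2,2); t to first gridline: x 0.3623, y 1.5455 (then +1.0353 / +3.8637)
    (3,2) via x @ 0.3623
    (4,2) via x @ 1.3976
    (4,3) via y @ 1.5455
    (5,3) via x @ 2.4329  # hit
  → r_3 = 2.4329

ranges = [1.7082, 1.3523, 2.4329]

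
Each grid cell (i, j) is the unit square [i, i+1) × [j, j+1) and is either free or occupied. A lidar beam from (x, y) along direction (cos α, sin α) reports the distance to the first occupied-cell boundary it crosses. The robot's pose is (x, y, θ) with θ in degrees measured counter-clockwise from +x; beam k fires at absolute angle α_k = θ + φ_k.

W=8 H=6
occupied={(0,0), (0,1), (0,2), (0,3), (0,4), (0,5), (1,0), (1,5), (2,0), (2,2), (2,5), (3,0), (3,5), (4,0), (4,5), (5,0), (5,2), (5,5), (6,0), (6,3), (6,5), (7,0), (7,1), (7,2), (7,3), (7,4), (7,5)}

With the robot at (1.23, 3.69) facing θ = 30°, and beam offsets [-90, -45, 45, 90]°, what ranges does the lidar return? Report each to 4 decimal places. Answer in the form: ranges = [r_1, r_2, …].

beam 1: φ=-90°, α=300°
  d=(0.5000,-0.8660)  start (1,3)  tX=1.5400 tY=0.7967  stride 1/|dx|=2.0000 1/|dy|=1.1547
    cross y-line → (1,2), t=0.7967
    cross x-line → (2,2), t=1.5400 (wall)
  → r_1 = 1.5400
beam 2: φ=-45°, α=345°
  d=(0.9659,-0.2588)  start (1,3)  tX=0.7972 tY=2.6660  stride 1/|dx|=1.0353 1/|dy|=3.8637
    cross x-line → (2,3), t=0.7972
    cross x-line → (3,3), t=1.8324
    cross y-line → (3,2), t=2.6660
    cross x-line → (4,2), t=2.8677
    cross x-line → (5,2), t=3.9030 (wall)
  → r_2 = 3.9030
beam 3: φ=45°, α=75°
  d=(0.2588,0.9659)  start (1,3)  tX=2.9751 tY=0.3209  stride 1/|dx|=3.8637 1/|dy|=1.0353
    cross y-line → (1,4), t=0.3209
    cross y-line → (1,5), t=1.3562 (wall)
  → r_3 = 1.3562
beam 4: φ=90°, α=120°
  d=(-0.5000,0.8660)  start (1,3)  tX=0.4600 tY=0.3580  stride 1/|dx|=2.0000 1/|dy|=1.1547
    cross y-line → (1,4), t=0.3580
    cross x-line → (0,4), t=0.4600 (wall)
  → r_4 = 0.4600

ranges = [1.5400, 3.9030, 1.3562, 0.4600]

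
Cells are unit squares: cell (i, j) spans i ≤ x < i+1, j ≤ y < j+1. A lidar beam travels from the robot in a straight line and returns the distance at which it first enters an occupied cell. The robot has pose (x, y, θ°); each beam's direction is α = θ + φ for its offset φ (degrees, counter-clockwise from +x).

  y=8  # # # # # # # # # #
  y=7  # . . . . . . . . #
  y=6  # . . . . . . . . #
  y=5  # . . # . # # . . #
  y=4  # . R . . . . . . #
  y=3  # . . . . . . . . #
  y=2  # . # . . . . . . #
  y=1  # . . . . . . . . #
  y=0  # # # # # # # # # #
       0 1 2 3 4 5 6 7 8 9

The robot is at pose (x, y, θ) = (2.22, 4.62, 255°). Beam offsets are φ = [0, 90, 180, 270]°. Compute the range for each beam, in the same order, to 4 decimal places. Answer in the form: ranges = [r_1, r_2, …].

beam 1: φ=0°, α=255°
  d=(-0.2588,-0.9659)  start (2,4)  tX=0.8500 tY=0.6419  stride 1/|dx|=3.8637 1/|dy|=1.0353
    cross y-line → (2,3), t=0.6419
    cross x-line → (1,3), t=0.8500
    cross y-line → (1,2), t=1.6771
    cross y-line → (1,1), t=2.7124
    cross y-line → (1,0), t=3.7477 (wall)
  → r_1 = 3.7477
beam 2: φ=90°, α=345°
  d=(0.9659,-0.2588)  start (2,4)  tX=0.8075 tY=2.3955  stride 1/|dx|=1.0353 1/|dy|=3.8637
    cross x-line → (3,4), t=0.8075
    cross x-line → (4,4), t=1.8428
    cross y-line → (4,3), t=2.3955
    cross x-line → (5,3), t=2.8781
    cross x-line → (6,3), t=3.9133
    cross x-line → (7,3), t=4.9486
    cross x-line → (8,3), t=5.9839
    cross y-line → (8,2), t=6.2592
    cross x-line → (9,2), t=7.0192 (wall)
  → r_2 = 7.0192
beam 3: φ=180°, α=75°
  d=(0.2588,0.9659)  start (2,4)  tX=3.0137 tY=0.3934  stride 1/|dx|=3.8637 1/|dy|=1.0353
    cross y-line → (2,5), t=0.3934
    cross y-line → (2,6), t=1.4287
    cross y-line → (2,7), t=2.4640
    cross x-line → (3,7), t=3.0137
    cross y-line → (3,8), t=3.4992 (wall)
  → r_3 = 3.4992
beam 4: φ=270°, α=165°
  d=(-0.9659,0.2588)  start (2,4)  tX=0.2278 tY=1.4682  stride 1/|dx|=1.0353 1/|dy|=3.8637
    cross x-line → (1,4), t=0.2278
    cross x-line → (0,4), t=1.2630 (wall)
  → r_4 = 1.2630

ranges = [3.7477, 7.0192, 3.4992, 1.2630]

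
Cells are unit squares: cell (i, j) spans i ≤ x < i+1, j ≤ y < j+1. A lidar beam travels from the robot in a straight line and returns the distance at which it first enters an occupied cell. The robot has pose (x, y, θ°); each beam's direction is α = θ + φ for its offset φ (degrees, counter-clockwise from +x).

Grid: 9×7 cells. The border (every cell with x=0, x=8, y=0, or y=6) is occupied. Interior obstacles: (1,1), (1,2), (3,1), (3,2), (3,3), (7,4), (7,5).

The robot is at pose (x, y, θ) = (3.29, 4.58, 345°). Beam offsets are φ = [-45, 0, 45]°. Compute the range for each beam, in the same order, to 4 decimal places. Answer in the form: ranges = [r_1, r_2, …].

ranges = [0.6697, 4.8762, 2.8400]

beam 1: φ=-45°, α=300°
  direction (0.5000, -0.8660); cell (3,4); t to first gridline: x 1.4200, y 0.6697 (then +2.0000 / +1.1547)
    (3,3) via y @ 0.6697  # hit
  → r_1 = 0.6697
beam 2: φ=0°, α=345°
  direction (0.9659, -0.2588); cell (3,4); t to first gridline: x 0.7350, y 2.2409 (then +1.0353 / +3.8637)
    (4,4) via x @ 0.7350
    (5,4) via x @ 1.7703
    (5,3) via y @ 2.2409
    (6,3) via x @ 2.8056
    (7,3) via x @ 3.8409
    (8,3) via x @ 4.8762  # hit
  → r_2 = 4.8762
beam 3: φ=45°, α=30°
  direction (0.8660, 0.5000); cell (3,4); t to first gridline: x 0.8198, y 0.8400 (then +1.1547 / +2.0000)
    (4,4) via x @ 0.8198
    (4,5) via y @ 0.8400
    (5,5) via x @ 1.9745
    (5,6) via y @ 2.8400  # hit
  → r_3 = 2.8400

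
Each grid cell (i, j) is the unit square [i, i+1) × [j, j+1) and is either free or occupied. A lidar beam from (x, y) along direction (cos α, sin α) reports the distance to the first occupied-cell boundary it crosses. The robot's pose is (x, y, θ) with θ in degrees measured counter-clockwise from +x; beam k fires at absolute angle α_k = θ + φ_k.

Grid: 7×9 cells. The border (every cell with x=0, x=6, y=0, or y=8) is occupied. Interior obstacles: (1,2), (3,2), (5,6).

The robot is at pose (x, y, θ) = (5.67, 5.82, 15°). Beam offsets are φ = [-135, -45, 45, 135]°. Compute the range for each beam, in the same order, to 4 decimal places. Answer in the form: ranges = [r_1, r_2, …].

ranges = [3.3400, 0.3811, 0.2078, 0.3600]

beam 1: φ=-135°, α=240°
  direction (-0.5000, -0.8660); cell (5,5); t to first gridline: x 1.3400, y 0.9469 (then +2.0000 / +1.1547)
    (5,4) via y @ 0.9469
    (4,4) via x @ 1.3400
    (4,3) via y @ 2.1016
    (4,2) via y @ 3.2563
    (3,2) via x @ 3.3400  # hit
  → r_1 = 3.3400
beam 2: φ=-45°, α=330°
  direction (0.8660, -0.5000); cell (5,5); t to first gridline: x 0.3811, y 1.6400 (then +1.1547 / +2.0000)
    (6,5) via x @ 0.3811  # hit
  → r_2 = 0.3811
beam 3: φ=45°, α=60°
  direction (0.5000, 0.8660); cell (5,5); t to first gridline: x 0.6600, y 0.2078 (then +2.0000 / +1.1547)
    (5,6) via y @ 0.2078  # hit
  → r_3 = 0.2078
beam 4: φ=135°, α=150°
  direction (-0.8660, 0.5000); cell (5,5); t to first gridline: x 0.7736, y 0.3600 (then +1.1547 / +2.0000)
    (5,6) via y @ 0.3600  # hit
  → r_4 = 0.3600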